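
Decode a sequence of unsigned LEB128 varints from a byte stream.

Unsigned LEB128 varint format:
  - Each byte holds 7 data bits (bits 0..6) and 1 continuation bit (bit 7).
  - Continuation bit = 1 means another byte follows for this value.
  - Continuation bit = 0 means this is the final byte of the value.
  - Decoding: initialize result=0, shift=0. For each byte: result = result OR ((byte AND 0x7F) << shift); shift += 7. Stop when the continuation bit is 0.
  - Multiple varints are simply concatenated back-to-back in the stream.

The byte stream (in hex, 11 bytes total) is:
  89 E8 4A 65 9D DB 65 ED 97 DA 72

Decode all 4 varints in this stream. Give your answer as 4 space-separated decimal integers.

  byte[0]=0x89 cont=1 payload=0x09=9: acc |= 9<<0 -> acc=9 shift=7
  byte[1]=0xE8 cont=1 payload=0x68=104: acc |= 104<<7 -> acc=13321 shift=14
  byte[2]=0x4A cont=0 payload=0x4A=74: acc |= 74<<14 -> acc=1225737 shift=21 [end]
Varint 1: bytes[0:3] = 89 E8 4A -> value 1225737 (3 byte(s))
  byte[3]=0x65 cont=0 payload=0x65=101: acc |= 101<<0 -> acc=101 shift=7 [end]
Varint 2: bytes[3:4] = 65 -> value 101 (1 byte(s))
  byte[4]=0x9D cont=1 payload=0x1D=29: acc |= 29<<0 -> acc=29 shift=7
  byte[5]=0xDB cont=1 payload=0x5B=91: acc |= 91<<7 -> acc=11677 shift=14
  byte[6]=0x65 cont=0 payload=0x65=101: acc |= 101<<14 -> acc=1666461 shift=21 [end]
Varint 3: bytes[4:7] = 9D DB 65 -> value 1666461 (3 byte(s))
  byte[7]=0xED cont=1 payload=0x6D=109: acc |= 109<<0 -> acc=109 shift=7
  byte[8]=0x97 cont=1 payload=0x17=23: acc |= 23<<7 -> acc=3053 shift=14
  byte[9]=0xDA cont=1 payload=0x5A=90: acc |= 90<<14 -> acc=1477613 shift=21
  byte[10]=0x72 cont=0 payload=0x72=114: acc |= 114<<21 -> acc=240552941 shift=28 [end]
Varint 4: bytes[7:11] = ED 97 DA 72 -> value 240552941 (4 byte(s))

Answer: 1225737 101 1666461 240552941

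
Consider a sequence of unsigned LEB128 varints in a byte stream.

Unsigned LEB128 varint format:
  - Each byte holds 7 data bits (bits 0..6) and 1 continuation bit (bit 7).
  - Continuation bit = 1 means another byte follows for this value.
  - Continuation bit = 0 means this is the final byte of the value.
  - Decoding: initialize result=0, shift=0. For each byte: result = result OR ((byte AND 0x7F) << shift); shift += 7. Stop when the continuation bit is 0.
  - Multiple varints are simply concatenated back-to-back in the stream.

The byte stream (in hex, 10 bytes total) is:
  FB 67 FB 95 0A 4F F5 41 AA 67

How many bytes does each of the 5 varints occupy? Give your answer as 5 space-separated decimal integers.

Answer: 2 3 1 2 2

Derivation:
  byte[0]=0xFB cont=1 payload=0x7B=123: acc |= 123<<0 -> acc=123 shift=7
  byte[1]=0x67 cont=0 payload=0x67=103: acc |= 103<<7 -> acc=13307 shift=14 [end]
Varint 1: bytes[0:2] = FB 67 -> value 13307 (2 byte(s))
  byte[2]=0xFB cont=1 payload=0x7B=123: acc |= 123<<0 -> acc=123 shift=7
  byte[3]=0x95 cont=1 payload=0x15=21: acc |= 21<<7 -> acc=2811 shift=14
  byte[4]=0x0A cont=0 payload=0x0A=10: acc |= 10<<14 -> acc=166651 shift=21 [end]
Varint 2: bytes[2:5] = FB 95 0A -> value 166651 (3 byte(s))
  byte[5]=0x4F cont=0 payload=0x4F=79: acc |= 79<<0 -> acc=79 shift=7 [end]
Varint 3: bytes[5:6] = 4F -> value 79 (1 byte(s))
  byte[6]=0xF5 cont=1 payload=0x75=117: acc |= 117<<0 -> acc=117 shift=7
  byte[7]=0x41 cont=0 payload=0x41=65: acc |= 65<<7 -> acc=8437 shift=14 [end]
Varint 4: bytes[6:8] = F5 41 -> value 8437 (2 byte(s))
  byte[8]=0xAA cont=1 payload=0x2A=42: acc |= 42<<0 -> acc=42 shift=7
  byte[9]=0x67 cont=0 payload=0x67=103: acc |= 103<<7 -> acc=13226 shift=14 [end]
Varint 5: bytes[8:10] = AA 67 -> value 13226 (2 byte(s))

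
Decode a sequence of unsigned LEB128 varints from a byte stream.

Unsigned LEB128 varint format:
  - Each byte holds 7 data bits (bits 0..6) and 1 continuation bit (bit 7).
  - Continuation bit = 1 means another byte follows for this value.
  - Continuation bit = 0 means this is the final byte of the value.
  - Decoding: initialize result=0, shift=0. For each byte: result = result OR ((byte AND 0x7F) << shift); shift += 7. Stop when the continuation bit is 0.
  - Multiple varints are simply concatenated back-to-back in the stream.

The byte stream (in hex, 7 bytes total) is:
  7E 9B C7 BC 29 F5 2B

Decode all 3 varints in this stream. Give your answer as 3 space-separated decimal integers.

  byte[0]=0x7E cont=0 payload=0x7E=126: acc |= 126<<0 -> acc=126 shift=7 [end]
Varint 1: bytes[0:1] = 7E -> value 126 (1 byte(s))
  byte[1]=0x9B cont=1 payload=0x1B=27: acc |= 27<<0 -> acc=27 shift=7
  byte[2]=0xC7 cont=1 payload=0x47=71: acc |= 71<<7 -> acc=9115 shift=14
  byte[3]=0xBC cont=1 payload=0x3C=60: acc |= 60<<14 -> acc=992155 shift=21
  byte[4]=0x29 cont=0 payload=0x29=41: acc |= 41<<21 -> acc=86975387 shift=28 [end]
Varint 2: bytes[1:5] = 9B C7 BC 29 -> value 86975387 (4 byte(s))
  byte[5]=0xF5 cont=1 payload=0x75=117: acc |= 117<<0 -> acc=117 shift=7
  byte[6]=0x2B cont=0 payload=0x2B=43: acc |= 43<<7 -> acc=5621 shift=14 [end]
Varint 3: bytes[5:7] = F5 2B -> value 5621 (2 byte(s))

Answer: 126 86975387 5621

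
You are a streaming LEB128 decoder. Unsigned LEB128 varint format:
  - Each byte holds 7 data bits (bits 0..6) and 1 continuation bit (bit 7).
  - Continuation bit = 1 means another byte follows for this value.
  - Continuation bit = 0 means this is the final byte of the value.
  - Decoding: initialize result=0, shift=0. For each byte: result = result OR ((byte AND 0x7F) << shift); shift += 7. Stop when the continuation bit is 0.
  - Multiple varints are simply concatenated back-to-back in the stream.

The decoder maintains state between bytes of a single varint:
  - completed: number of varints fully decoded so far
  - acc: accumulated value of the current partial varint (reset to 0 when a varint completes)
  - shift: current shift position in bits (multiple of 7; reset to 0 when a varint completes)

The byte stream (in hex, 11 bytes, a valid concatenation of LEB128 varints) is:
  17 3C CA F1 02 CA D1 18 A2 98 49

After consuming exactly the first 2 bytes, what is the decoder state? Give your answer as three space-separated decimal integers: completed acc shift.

Answer: 2 0 0

Derivation:
byte[0]=0x17 cont=0 payload=0x17: varint #1 complete (value=23); reset -> completed=1 acc=0 shift=0
byte[1]=0x3C cont=0 payload=0x3C: varint #2 complete (value=60); reset -> completed=2 acc=0 shift=0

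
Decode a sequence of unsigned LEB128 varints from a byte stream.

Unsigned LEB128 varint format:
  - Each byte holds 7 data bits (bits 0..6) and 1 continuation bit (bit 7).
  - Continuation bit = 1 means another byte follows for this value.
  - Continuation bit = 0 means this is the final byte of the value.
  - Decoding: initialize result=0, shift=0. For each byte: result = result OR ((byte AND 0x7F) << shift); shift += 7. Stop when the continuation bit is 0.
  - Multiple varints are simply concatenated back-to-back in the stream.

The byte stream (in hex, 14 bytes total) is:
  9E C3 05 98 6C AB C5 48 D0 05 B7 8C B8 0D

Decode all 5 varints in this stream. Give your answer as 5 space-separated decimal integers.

  byte[0]=0x9E cont=1 payload=0x1E=30: acc |= 30<<0 -> acc=30 shift=7
  byte[1]=0xC3 cont=1 payload=0x43=67: acc |= 67<<7 -> acc=8606 shift=14
  byte[2]=0x05 cont=0 payload=0x05=5: acc |= 5<<14 -> acc=90526 shift=21 [end]
Varint 1: bytes[0:3] = 9E C3 05 -> value 90526 (3 byte(s))
  byte[3]=0x98 cont=1 payload=0x18=24: acc |= 24<<0 -> acc=24 shift=7
  byte[4]=0x6C cont=0 payload=0x6C=108: acc |= 108<<7 -> acc=13848 shift=14 [end]
Varint 2: bytes[3:5] = 98 6C -> value 13848 (2 byte(s))
  byte[5]=0xAB cont=1 payload=0x2B=43: acc |= 43<<0 -> acc=43 shift=7
  byte[6]=0xC5 cont=1 payload=0x45=69: acc |= 69<<7 -> acc=8875 shift=14
  byte[7]=0x48 cont=0 payload=0x48=72: acc |= 72<<14 -> acc=1188523 shift=21 [end]
Varint 3: bytes[5:8] = AB C5 48 -> value 1188523 (3 byte(s))
  byte[8]=0xD0 cont=1 payload=0x50=80: acc |= 80<<0 -> acc=80 shift=7
  byte[9]=0x05 cont=0 payload=0x05=5: acc |= 5<<7 -> acc=720 shift=14 [end]
Varint 4: bytes[8:10] = D0 05 -> value 720 (2 byte(s))
  byte[10]=0xB7 cont=1 payload=0x37=55: acc |= 55<<0 -> acc=55 shift=7
  byte[11]=0x8C cont=1 payload=0x0C=12: acc |= 12<<7 -> acc=1591 shift=14
  byte[12]=0xB8 cont=1 payload=0x38=56: acc |= 56<<14 -> acc=919095 shift=21
  byte[13]=0x0D cont=0 payload=0x0D=13: acc |= 13<<21 -> acc=28182071 shift=28 [end]
Varint 5: bytes[10:14] = B7 8C B8 0D -> value 28182071 (4 byte(s))

Answer: 90526 13848 1188523 720 28182071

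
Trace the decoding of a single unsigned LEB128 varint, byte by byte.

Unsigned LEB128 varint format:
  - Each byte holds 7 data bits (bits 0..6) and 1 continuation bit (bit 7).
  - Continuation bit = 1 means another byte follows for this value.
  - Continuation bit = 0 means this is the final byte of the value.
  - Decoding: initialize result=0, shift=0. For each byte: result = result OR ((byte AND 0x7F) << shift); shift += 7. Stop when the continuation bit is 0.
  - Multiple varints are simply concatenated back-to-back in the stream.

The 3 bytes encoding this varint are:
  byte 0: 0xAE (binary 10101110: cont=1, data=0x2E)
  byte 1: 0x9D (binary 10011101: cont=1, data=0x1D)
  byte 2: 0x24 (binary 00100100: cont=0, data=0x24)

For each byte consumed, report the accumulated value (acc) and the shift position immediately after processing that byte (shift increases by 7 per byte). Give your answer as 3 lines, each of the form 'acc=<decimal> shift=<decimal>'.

Answer: acc=46 shift=7
acc=3758 shift=14
acc=593582 shift=21

Derivation:
byte 0=0xAE: payload=0x2E=46, contrib = 46<<0 = 46; acc -> 46, shift -> 7
byte 1=0x9D: payload=0x1D=29, contrib = 29<<7 = 3712; acc -> 3758, shift -> 14
byte 2=0x24: payload=0x24=36, contrib = 36<<14 = 589824; acc -> 593582, shift -> 21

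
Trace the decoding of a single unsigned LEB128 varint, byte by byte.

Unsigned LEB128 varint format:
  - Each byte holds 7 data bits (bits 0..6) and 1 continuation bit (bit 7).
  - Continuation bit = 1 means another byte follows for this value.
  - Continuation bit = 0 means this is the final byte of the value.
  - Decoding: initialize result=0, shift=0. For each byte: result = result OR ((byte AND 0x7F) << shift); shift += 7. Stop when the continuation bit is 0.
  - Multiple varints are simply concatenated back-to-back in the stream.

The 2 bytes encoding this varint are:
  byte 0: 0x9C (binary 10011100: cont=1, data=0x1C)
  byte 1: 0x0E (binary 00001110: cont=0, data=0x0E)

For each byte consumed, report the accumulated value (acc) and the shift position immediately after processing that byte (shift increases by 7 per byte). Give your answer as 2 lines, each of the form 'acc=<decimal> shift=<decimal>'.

Answer: acc=28 shift=7
acc=1820 shift=14

Derivation:
byte 0=0x9C: payload=0x1C=28, contrib = 28<<0 = 28; acc -> 28, shift -> 7
byte 1=0x0E: payload=0x0E=14, contrib = 14<<7 = 1792; acc -> 1820, shift -> 14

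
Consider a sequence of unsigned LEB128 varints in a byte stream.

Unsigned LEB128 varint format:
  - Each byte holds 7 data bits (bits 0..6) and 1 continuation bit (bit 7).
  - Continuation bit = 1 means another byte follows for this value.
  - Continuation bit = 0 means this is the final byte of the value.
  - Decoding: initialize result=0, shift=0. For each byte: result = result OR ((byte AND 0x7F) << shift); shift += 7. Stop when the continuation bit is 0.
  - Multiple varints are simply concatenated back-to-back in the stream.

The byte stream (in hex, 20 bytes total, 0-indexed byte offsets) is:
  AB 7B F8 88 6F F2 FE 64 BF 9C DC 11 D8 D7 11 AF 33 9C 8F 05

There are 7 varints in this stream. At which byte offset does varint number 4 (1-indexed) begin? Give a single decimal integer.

  byte[0]=0xAB cont=1 payload=0x2B=43: acc |= 43<<0 -> acc=43 shift=7
  byte[1]=0x7B cont=0 payload=0x7B=123: acc |= 123<<7 -> acc=15787 shift=14 [end]
Varint 1: bytes[0:2] = AB 7B -> value 15787 (2 byte(s))
  byte[2]=0xF8 cont=1 payload=0x78=120: acc |= 120<<0 -> acc=120 shift=7
  byte[3]=0x88 cont=1 payload=0x08=8: acc |= 8<<7 -> acc=1144 shift=14
  byte[4]=0x6F cont=0 payload=0x6F=111: acc |= 111<<14 -> acc=1819768 shift=21 [end]
Varint 2: bytes[2:5] = F8 88 6F -> value 1819768 (3 byte(s))
  byte[5]=0xF2 cont=1 payload=0x72=114: acc |= 114<<0 -> acc=114 shift=7
  byte[6]=0xFE cont=1 payload=0x7E=126: acc |= 126<<7 -> acc=16242 shift=14
  byte[7]=0x64 cont=0 payload=0x64=100: acc |= 100<<14 -> acc=1654642 shift=21 [end]
Varint 3: bytes[5:8] = F2 FE 64 -> value 1654642 (3 byte(s))
  byte[8]=0xBF cont=1 payload=0x3F=63: acc |= 63<<0 -> acc=63 shift=7
  byte[9]=0x9C cont=1 payload=0x1C=28: acc |= 28<<7 -> acc=3647 shift=14
  byte[10]=0xDC cont=1 payload=0x5C=92: acc |= 92<<14 -> acc=1510975 shift=21
  byte[11]=0x11 cont=0 payload=0x11=17: acc |= 17<<21 -> acc=37162559 shift=28 [end]
Varint 4: bytes[8:12] = BF 9C DC 11 -> value 37162559 (4 byte(s))
  byte[12]=0xD8 cont=1 payload=0x58=88: acc |= 88<<0 -> acc=88 shift=7
  byte[13]=0xD7 cont=1 payload=0x57=87: acc |= 87<<7 -> acc=11224 shift=14
  byte[14]=0x11 cont=0 payload=0x11=17: acc |= 17<<14 -> acc=289752 shift=21 [end]
Varint 5: bytes[12:15] = D8 D7 11 -> value 289752 (3 byte(s))
  byte[15]=0xAF cont=1 payload=0x2F=47: acc |= 47<<0 -> acc=47 shift=7
  byte[16]=0x33 cont=0 payload=0x33=51: acc |= 51<<7 -> acc=6575 shift=14 [end]
Varint 6: bytes[15:17] = AF 33 -> value 6575 (2 byte(s))
  byte[17]=0x9C cont=1 payload=0x1C=28: acc |= 28<<0 -> acc=28 shift=7
  byte[18]=0x8F cont=1 payload=0x0F=15: acc |= 15<<7 -> acc=1948 shift=14
  byte[19]=0x05 cont=0 payload=0x05=5: acc |= 5<<14 -> acc=83868 shift=21 [end]
Varint 7: bytes[17:20] = 9C 8F 05 -> value 83868 (3 byte(s))

Answer: 8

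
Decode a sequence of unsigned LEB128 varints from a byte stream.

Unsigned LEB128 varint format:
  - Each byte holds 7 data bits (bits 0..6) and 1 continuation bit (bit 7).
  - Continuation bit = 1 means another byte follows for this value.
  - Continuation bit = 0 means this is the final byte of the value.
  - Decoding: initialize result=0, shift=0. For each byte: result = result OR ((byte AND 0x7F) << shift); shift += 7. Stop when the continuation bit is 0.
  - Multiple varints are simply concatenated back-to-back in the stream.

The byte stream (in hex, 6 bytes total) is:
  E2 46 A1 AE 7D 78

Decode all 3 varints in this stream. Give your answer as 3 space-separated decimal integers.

Answer: 9058 2053921 120

Derivation:
  byte[0]=0xE2 cont=1 payload=0x62=98: acc |= 98<<0 -> acc=98 shift=7
  byte[1]=0x46 cont=0 payload=0x46=70: acc |= 70<<7 -> acc=9058 shift=14 [end]
Varint 1: bytes[0:2] = E2 46 -> value 9058 (2 byte(s))
  byte[2]=0xA1 cont=1 payload=0x21=33: acc |= 33<<0 -> acc=33 shift=7
  byte[3]=0xAE cont=1 payload=0x2E=46: acc |= 46<<7 -> acc=5921 shift=14
  byte[4]=0x7D cont=0 payload=0x7D=125: acc |= 125<<14 -> acc=2053921 shift=21 [end]
Varint 2: bytes[2:5] = A1 AE 7D -> value 2053921 (3 byte(s))
  byte[5]=0x78 cont=0 payload=0x78=120: acc |= 120<<0 -> acc=120 shift=7 [end]
Varint 3: bytes[5:6] = 78 -> value 120 (1 byte(s))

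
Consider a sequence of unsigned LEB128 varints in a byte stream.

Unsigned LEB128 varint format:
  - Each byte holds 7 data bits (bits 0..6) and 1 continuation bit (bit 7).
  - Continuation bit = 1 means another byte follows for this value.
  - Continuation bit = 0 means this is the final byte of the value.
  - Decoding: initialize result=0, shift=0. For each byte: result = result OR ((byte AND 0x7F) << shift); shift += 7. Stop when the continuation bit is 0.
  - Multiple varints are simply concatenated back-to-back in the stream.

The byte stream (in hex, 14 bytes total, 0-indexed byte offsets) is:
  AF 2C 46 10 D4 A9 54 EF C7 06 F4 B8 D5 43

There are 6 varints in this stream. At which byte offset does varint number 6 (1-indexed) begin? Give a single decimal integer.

  byte[0]=0xAF cont=1 payload=0x2F=47: acc |= 47<<0 -> acc=47 shift=7
  byte[1]=0x2C cont=0 payload=0x2C=44: acc |= 44<<7 -> acc=5679 shift=14 [end]
Varint 1: bytes[0:2] = AF 2C -> value 5679 (2 byte(s))
  byte[2]=0x46 cont=0 payload=0x46=70: acc |= 70<<0 -> acc=70 shift=7 [end]
Varint 2: bytes[2:3] = 46 -> value 70 (1 byte(s))
  byte[3]=0x10 cont=0 payload=0x10=16: acc |= 16<<0 -> acc=16 shift=7 [end]
Varint 3: bytes[3:4] = 10 -> value 16 (1 byte(s))
  byte[4]=0xD4 cont=1 payload=0x54=84: acc |= 84<<0 -> acc=84 shift=7
  byte[5]=0xA9 cont=1 payload=0x29=41: acc |= 41<<7 -> acc=5332 shift=14
  byte[6]=0x54 cont=0 payload=0x54=84: acc |= 84<<14 -> acc=1381588 shift=21 [end]
Varint 4: bytes[4:7] = D4 A9 54 -> value 1381588 (3 byte(s))
  byte[7]=0xEF cont=1 payload=0x6F=111: acc |= 111<<0 -> acc=111 shift=7
  byte[8]=0xC7 cont=1 payload=0x47=71: acc |= 71<<7 -> acc=9199 shift=14
  byte[9]=0x06 cont=0 payload=0x06=6: acc |= 6<<14 -> acc=107503 shift=21 [end]
Varint 5: bytes[7:10] = EF C7 06 -> value 107503 (3 byte(s))
  byte[10]=0xF4 cont=1 payload=0x74=116: acc |= 116<<0 -> acc=116 shift=7
  byte[11]=0xB8 cont=1 payload=0x38=56: acc |= 56<<7 -> acc=7284 shift=14
  byte[12]=0xD5 cont=1 payload=0x55=85: acc |= 85<<14 -> acc=1399924 shift=21
  byte[13]=0x43 cont=0 payload=0x43=67: acc |= 67<<21 -> acc=141909108 shift=28 [end]
Varint 6: bytes[10:14] = F4 B8 D5 43 -> value 141909108 (4 byte(s))

Answer: 10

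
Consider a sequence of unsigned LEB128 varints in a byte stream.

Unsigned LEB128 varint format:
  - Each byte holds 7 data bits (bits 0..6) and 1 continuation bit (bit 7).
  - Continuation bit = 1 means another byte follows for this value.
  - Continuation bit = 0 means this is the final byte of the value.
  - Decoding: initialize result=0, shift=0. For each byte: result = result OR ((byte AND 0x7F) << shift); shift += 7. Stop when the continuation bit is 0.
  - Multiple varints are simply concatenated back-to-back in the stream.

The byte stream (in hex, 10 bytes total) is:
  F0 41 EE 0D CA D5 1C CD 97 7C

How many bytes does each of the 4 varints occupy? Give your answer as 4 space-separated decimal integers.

  byte[0]=0xF0 cont=1 payload=0x70=112: acc |= 112<<0 -> acc=112 shift=7
  byte[1]=0x41 cont=0 payload=0x41=65: acc |= 65<<7 -> acc=8432 shift=14 [end]
Varint 1: bytes[0:2] = F0 41 -> value 8432 (2 byte(s))
  byte[2]=0xEE cont=1 payload=0x6E=110: acc |= 110<<0 -> acc=110 shift=7
  byte[3]=0x0D cont=0 payload=0x0D=13: acc |= 13<<7 -> acc=1774 shift=14 [end]
Varint 2: bytes[2:4] = EE 0D -> value 1774 (2 byte(s))
  byte[4]=0xCA cont=1 payload=0x4A=74: acc |= 74<<0 -> acc=74 shift=7
  byte[5]=0xD5 cont=1 payload=0x55=85: acc |= 85<<7 -> acc=10954 shift=14
  byte[6]=0x1C cont=0 payload=0x1C=28: acc |= 28<<14 -> acc=469706 shift=21 [end]
Varint 3: bytes[4:7] = CA D5 1C -> value 469706 (3 byte(s))
  byte[7]=0xCD cont=1 payload=0x4D=77: acc |= 77<<0 -> acc=77 shift=7
  byte[8]=0x97 cont=1 payload=0x17=23: acc |= 23<<7 -> acc=3021 shift=14
  byte[9]=0x7C cont=0 payload=0x7C=124: acc |= 124<<14 -> acc=2034637 shift=21 [end]
Varint 4: bytes[7:10] = CD 97 7C -> value 2034637 (3 byte(s))

Answer: 2 2 3 3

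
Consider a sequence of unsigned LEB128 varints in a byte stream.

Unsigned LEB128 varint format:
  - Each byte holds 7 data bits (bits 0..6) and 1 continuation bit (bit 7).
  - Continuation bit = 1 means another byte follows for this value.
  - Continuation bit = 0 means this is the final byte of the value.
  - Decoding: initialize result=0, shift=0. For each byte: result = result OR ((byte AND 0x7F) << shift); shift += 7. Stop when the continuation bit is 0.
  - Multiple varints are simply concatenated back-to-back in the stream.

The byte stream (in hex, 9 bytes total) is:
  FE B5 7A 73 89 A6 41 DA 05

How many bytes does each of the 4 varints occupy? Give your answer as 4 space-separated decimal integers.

  byte[0]=0xFE cont=1 payload=0x7E=126: acc |= 126<<0 -> acc=126 shift=7
  byte[1]=0xB5 cont=1 payload=0x35=53: acc |= 53<<7 -> acc=6910 shift=14
  byte[2]=0x7A cont=0 payload=0x7A=122: acc |= 122<<14 -> acc=2005758 shift=21 [end]
Varint 1: bytes[0:3] = FE B5 7A -> value 2005758 (3 byte(s))
  byte[3]=0x73 cont=0 payload=0x73=115: acc |= 115<<0 -> acc=115 shift=7 [end]
Varint 2: bytes[3:4] = 73 -> value 115 (1 byte(s))
  byte[4]=0x89 cont=1 payload=0x09=9: acc |= 9<<0 -> acc=9 shift=7
  byte[5]=0xA6 cont=1 payload=0x26=38: acc |= 38<<7 -> acc=4873 shift=14
  byte[6]=0x41 cont=0 payload=0x41=65: acc |= 65<<14 -> acc=1069833 shift=21 [end]
Varint 3: bytes[4:7] = 89 A6 41 -> value 1069833 (3 byte(s))
  byte[7]=0xDA cont=1 payload=0x5A=90: acc |= 90<<0 -> acc=90 shift=7
  byte[8]=0x05 cont=0 payload=0x05=5: acc |= 5<<7 -> acc=730 shift=14 [end]
Varint 4: bytes[7:9] = DA 05 -> value 730 (2 byte(s))

Answer: 3 1 3 2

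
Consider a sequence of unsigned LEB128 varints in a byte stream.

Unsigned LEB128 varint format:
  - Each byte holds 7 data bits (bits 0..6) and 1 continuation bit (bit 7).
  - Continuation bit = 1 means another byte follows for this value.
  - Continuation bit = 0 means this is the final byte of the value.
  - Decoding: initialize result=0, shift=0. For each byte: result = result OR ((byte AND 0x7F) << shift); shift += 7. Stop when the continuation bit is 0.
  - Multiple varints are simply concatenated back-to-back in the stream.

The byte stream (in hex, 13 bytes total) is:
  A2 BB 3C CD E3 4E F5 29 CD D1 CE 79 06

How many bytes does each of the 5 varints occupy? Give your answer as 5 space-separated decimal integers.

Answer: 3 3 2 4 1

Derivation:
  byte[0]=0xA2 cont=1 payload=0x22=34: acc |= 34<<0 -> acc=34 shift=7
  byte[1]=0xBB cont=1 payload=0x3B=59: acc |= 59<<7 -> acc=7586 shift=14
  byte[2]=0x3C cont=0 payload=0x3C=60: acc |= 60<<14 -> acc=990626 shift=21 [end]
Varint 1: bytes[0:3] = A2 BB 3C -> value 990626 (3 byte(s))
  byte[3]=0xCD cont=1 payload=0x4D=77: acc |= 77<<0 -> acc=77 shift=7
  byte[4]=0xE3 cont=1 payload=0x63=99: acc |= 99<<7 -> acc=12749 shift=14
  byte[5]=0x4E cont=0 payload=0x4E=78: acc |= 78<<14 -> acc=1290701 shift=21 [end]
Varint 2: bytes[3:6] = CD E3 4E -> value 1290701 (3 byte(s))
  byte[6]=0xF5 cont=1 payload=0x75=117: acc |= 117<<0 -> acc=117 shift=7
  byte[7]=0x29 cont=0 payload=0x29=41: acc |= 41<<7 -> acc=5365 shift=14 [end]
Varint 3: bytes[6:8] = F5 29 -> value 5365 (2 byte(s))
  byte[8]=0xCD cont=1 payload=0x4D=77: acc |= 77<<0 -> acc=77 shift=7
  byte[9]=0xD1 cont=1 payload=0x51=81: acc |= 81<<7 -> acc=10445 shift=14
  byte[10]=0xCE cont=1 payload=0x4E=78: acc |= 78<<14 -> acc=1288397 shift=21
  byte[11]=0x79 cont=0 payload=0x79=121: acc |= 121<<21 -> acc=255043789 shift=28 [end]
Varint 4: bytes[8:12] = CD D1 CE 79 -> value 255043789 (4 byte(s))
  byte[12]=0x06 cont=0 payload=0x06=6: acc |= 6<<0 -> acc=6 shift=7 [end]
Varint 5: bytes[12:13] = 06 -> value 6 (1 byte(s))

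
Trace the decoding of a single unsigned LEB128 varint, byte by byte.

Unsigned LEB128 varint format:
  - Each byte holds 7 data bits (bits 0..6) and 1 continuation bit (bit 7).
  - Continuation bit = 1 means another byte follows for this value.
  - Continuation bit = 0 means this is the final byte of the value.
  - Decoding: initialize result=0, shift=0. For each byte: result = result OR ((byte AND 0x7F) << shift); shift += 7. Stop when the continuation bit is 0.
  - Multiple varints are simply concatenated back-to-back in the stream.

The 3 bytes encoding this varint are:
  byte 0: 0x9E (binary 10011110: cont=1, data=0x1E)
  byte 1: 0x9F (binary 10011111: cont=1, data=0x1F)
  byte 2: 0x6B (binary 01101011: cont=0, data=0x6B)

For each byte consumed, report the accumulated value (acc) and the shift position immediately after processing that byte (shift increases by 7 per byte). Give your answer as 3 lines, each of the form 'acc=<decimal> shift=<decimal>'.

Answer: acc=30 shift=7
acc=3998 shift=14
acc=1757086 shift=21

Derivation:
byte 0=0x9E: payload=0x1E=30, contrib = 30<<0 = 30; acc -> 30, shift -> 7
byte 1=0x9F: payload=0x1F=31, contrib = 31<<7 = 3968; acc -> 3998, shift -> 14
byte 2=0x6B: payload=0x6B=107, contrib = 107<<14 = 1753088; acc -> 1757086, shift -> 21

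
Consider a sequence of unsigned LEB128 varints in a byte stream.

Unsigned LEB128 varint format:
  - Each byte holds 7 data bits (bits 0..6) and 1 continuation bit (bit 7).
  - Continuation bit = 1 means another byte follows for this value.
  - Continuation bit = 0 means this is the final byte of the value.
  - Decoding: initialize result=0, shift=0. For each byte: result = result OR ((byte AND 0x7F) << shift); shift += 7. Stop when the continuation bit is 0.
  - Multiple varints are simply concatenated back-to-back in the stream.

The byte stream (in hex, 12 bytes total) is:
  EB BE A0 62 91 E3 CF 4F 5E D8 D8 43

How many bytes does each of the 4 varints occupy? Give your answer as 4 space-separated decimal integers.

  byte[0]=0xEB cont=1 payload=0x6B=107: acc |= 107<<0 -> acc=107 shift=7
  byte[1]=0xBE cont=1 payload=0x3E=62: acc |= 62<<7 -> acc=8043 shift=14
  byte[2]=0xA0 cont=1 payload=0x20=32: acc |= 32<<14 -> acc=532331 shift=21
  byte[3]=0x62 cont=0 payload=0x62=98: acc |= 98<<21 -> acc=206053227 shift=28 [end]
Varint 1: bytes[0:4] = EB BE A0 62 -> value 206053227 (4 byte(s))
  byte[4]=0x91 cont=1 payload=0x11=17: acc |= 17<<0 -> acc=17 shift=7
  byte[5]=0xE3 cont=1 payload=0x63=99: acc |= 99<<7 -> acc=12689 shift=14
  byte[6]=0xCF cont=1 payload=0x4F=79: acc |= 79<<14 -> acc=1307025 shift=21
  byte[7]=0x4F cont=0 payload=0x4F=79: acc |= 79<<21 -> acc=166982033 shift=28 [end]
Varint 2: bytes[4:8] = 91 E3 CF 4F -> value 166982033 (4 byte(s))
  byte[8]=0x5E cont=0 payload=0x5E=94: acc |= 94<<0 -> acc=94 shift=7 [end]
Varint 3: bytes[8:9] = 5E -> value 94 (1 byte(s))
  byte[9]=0xD8 cont=1 payload=0x58=88: acc |= 88<<0 -> acc=88 shift=7
  byte[10]=0xD8 cont=1 payload=0x58=88: acc |= 88<<7 -> acc=11352 shift=14
  byte[11]=0x43 cont=0 payload=0x43=67: acc |= 67<<14 -> acc=1109080 shift=21 [end]
Varint 4: bytes[9:12] = D8 D8 43 -> value 1109080 (3 byte(s))

Answer: 4 4 1 3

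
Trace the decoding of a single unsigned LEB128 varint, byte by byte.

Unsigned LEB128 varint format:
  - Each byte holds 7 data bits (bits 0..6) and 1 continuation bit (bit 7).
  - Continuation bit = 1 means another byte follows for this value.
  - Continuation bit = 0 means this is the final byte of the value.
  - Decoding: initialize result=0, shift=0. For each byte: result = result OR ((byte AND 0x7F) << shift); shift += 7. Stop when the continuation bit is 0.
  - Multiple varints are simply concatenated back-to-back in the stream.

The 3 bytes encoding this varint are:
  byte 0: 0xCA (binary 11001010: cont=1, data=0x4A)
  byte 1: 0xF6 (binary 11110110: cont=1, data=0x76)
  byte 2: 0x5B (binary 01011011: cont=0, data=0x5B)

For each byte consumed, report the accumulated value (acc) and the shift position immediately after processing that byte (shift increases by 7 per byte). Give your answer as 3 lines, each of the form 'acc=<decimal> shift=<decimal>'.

byte 0=0xCA: payload=0x4A=74, contrib = 74<<0 = 74; acc -> 74, shift -> 7
byte 1=0xF6: payload=0x76=118, contrib = 118<<7 = 15104; acc -> 15178, shift -> 14
byte 2=0x5B: payload=0x5B=91, contrib = 91<<14 = 1490944; acc -> 1506122, shift -> 21

Answer: acc=74 shift=7
acc=15178 shift=14
acc=1506122 shift=21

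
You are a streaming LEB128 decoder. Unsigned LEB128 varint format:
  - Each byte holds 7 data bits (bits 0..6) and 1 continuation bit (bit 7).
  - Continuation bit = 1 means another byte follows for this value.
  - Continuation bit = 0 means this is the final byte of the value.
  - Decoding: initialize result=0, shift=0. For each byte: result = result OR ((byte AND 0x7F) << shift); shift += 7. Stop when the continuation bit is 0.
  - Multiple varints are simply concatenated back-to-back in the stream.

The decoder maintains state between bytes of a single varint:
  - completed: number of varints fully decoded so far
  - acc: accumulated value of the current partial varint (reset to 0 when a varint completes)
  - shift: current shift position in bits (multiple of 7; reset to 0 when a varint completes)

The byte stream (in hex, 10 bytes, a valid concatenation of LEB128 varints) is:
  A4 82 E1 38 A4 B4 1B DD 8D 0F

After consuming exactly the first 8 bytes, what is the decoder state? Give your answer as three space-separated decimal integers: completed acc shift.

Answer: 2 93 7

Derivation:
byte[0]=0xA4 cont=1 payload=0x24: acc |= 36<<0 -> completed=0 acc=36 shift=7
byte[1]=0x82 cont=1 payload=0x02: acc |= 2<<7 -> completed=0 acc=292 shift=14
byte[2]=0xE1 cont=1 payload=0x61: acc |= 97<<14 -> completed=0 acc=1589540 shift=21
byte[3]=0x38 cont=0 payload=0x38: varint #1 complete (value=119030052); reset -> completed=1 acc=0 shift=0
byte[4]=0xA4 cont=1 payload=0x24: acc |= 36<<0 -> completed=1 acc=36 shift=7
byte[5]=0xB4 cont=1 payload=0x34: acc |= 52<<7 -> completed=1 acc=6692 shift=14
byte[6]=0x1B cont=0 payload=0x1B: varint #2 complete (value=449060); reset -> completed=2 acc=0 shift=0
byte[7]=0xDD cont=1 payload=0x5D: acc |= 93<<0 -> completed=2 acc=93 shift=7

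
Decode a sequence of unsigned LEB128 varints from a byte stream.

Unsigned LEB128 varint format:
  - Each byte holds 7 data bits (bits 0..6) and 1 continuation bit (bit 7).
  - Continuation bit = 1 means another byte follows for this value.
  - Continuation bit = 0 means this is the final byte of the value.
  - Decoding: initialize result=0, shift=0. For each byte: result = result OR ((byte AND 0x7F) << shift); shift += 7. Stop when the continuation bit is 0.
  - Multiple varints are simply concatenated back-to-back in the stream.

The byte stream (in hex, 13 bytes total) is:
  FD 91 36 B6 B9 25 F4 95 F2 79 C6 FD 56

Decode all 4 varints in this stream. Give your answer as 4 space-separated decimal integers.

  byte[0]=0xFD cont=1 payload=0x7D=125: acc |= 125<<0 -> acc=125 shift=7
  byte[1]=0x91 cont=1 payload=0x11=17: acc |= 17<<7 -> acc=2301 shift=14
  byte[2]=0x36 cont=0 payload=0x36=54: acc |= 54<<14 -> acc=887037 shift=21 [end]
Varint 1: bytes[0:3] = FD 91 36 -> value 887037 (3 byte(s))
  byte[3]=0xB6 cont=1 payload=0x36=54: acc |= 54<<0 -> acc=54 shift=7
  byte[4]=0xB9 cont=1 payload=0x39=57: acc |= 57<<7 -> acc=7350 shift=14
  byte[5]=0x25 cont=0 payload=0x25=37: acc |= 37<<14 -> acc=613558 shift=21 [end]
Varint 2: bytes[3:6] = B6 B9 25 -> value 613558 (3 byte(s))
  byte[6]=0xF4 cont=1 payload=0x74=116: acc |= 116<<0 -> acc=116 shift=7
  byte[7]=0x95 cont=1 payload=0x15=21: acc |= 21<<7 -> acc=2804 shift=14
  byte[8]=0xF2 cont=1 payload=0x72=114: acc |= 114<<14 -> acc=1870580 shift=21
  byte[9]=0x79 cont=0 payload=0x79=121: acc |= 121<<21 -> acc=255625972 shift=28 [end]
Varint 3: bytes[6:10] = F4 95 F2 79 -> value 255625972 (4 byte(s))
  byte[10]=0xC6 cont=1 payload=0x46=70: acc |= 70<<0 -> acc=70 shift=7
  byte[11]=0xFD cont=1 payload=0x7D=125: acc |= 125<<7 -> acc=16070 shift=14
  byte[12]=0x56 cont=0 payload=0x56=86: acc |= 86<<14 -> acc=1425094 shift=21 [end]
Varint 4: bytes[10:13] = C6 FD 56 -> value 1425094 (3 byte(s))

Answer: 887037 613558 255625972 1425094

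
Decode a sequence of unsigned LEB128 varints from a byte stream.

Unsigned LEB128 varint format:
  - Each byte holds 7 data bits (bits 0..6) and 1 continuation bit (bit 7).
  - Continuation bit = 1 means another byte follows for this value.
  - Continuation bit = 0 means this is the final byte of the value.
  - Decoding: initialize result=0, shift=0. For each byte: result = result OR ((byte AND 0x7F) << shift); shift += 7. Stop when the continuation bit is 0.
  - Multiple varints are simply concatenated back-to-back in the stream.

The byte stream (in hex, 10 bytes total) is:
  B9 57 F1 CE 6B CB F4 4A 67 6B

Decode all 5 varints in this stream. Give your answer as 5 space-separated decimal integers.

Answer: 11193 1763185 1227339 103 107

Derivation:
  byte[0]=0xB9 cont=1 payload=0x39=57: acc |= 57<<0 -> acc=57 shift=7
  byte[1]=0x57 cont=0 payload=0x57=87: acc |= 87<<7 -> acc=11193 shift=14 [end]
Varint 1: bytes[0:2] = B9 57 -> value 11193 (2 byte(s))
  byte[2]=0xF1 cont=1 payload=0x71=113: acc |= 113<<0 -> acc=113 shift=7
  byte[3]=0xCE cont=1 payload=0x4E=78: acc |= 78<<7 -> acc=10097 shift=14
  byte[4]=0x6B cont=0 payload=0x6B=107: acc |= 107<<14 -> acc=1763185 shift=21 [end]
Varint 2: bytes[2:5] = F1 CE 6B -> value 1763185 (3 byte(s))
  byte[5]=0xCB cont=1 payload=0x4B=75: acc |= 75<<0 -> acc=75 shift=7
  byte[6]=0xF4 cont=1 payload=0x74=116: acc |= 116<<7 -> acc=14923 shift=14
  byte[7]=0x4A cont=0 payload=0x4A=74: acc |= 74<<14 -> acc=1227339 shift=21 [end]
Varint 3: bytes[5:8] = CB F4 4A -> value 1227339 (3 byte(s))
  byte[8]=0x67 cont=0 payload=0x67=103: acc |= 103<<0 -> acc=103 shift=7 [end]
Varint 4: bytes[8:9] = 67 -> value 103 (1 byte(s))
  byte[9]=0x6B cont=0 payload=0x6B=107: acc |= 107<<0 -> acc=107 shift=7 [end]
Varint 5: bytes[9:10] = 6B -> value 107 (1 byte(s))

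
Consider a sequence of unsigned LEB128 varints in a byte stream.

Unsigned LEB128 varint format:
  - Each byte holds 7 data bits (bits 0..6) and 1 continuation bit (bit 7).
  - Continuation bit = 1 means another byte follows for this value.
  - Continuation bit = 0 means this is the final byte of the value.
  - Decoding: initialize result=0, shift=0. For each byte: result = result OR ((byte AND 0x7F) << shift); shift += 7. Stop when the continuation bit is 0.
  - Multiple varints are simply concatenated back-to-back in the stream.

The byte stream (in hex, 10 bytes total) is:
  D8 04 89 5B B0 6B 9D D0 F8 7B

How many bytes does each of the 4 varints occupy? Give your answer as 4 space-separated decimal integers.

  byte[0]=0xD8 cont=1 payload=0x58=88: acc |= 88<<0 -> acc=88 shift=7
  byte[1]=0x04 cont=0 payload=0x04=4: acc |= 4<<7 -> acc=600 shift=14 [end]
Varint 1: bytes[0:2] = D8 04 -> value 600 (2 byte(s))
  byte[2]=0x89 cont=1 payload=0x09=9: acc |= 9<<0 -> acc=9 shift=7
  byte[3]=0x5B cont=0 payload=0x5B=91: acc |= 91<<7 -> acc=11657 shift=14 [end]
Varint 2: bytes[2:4] = 89 5B -> value 11657 (2 byte(s))
  byte[4]=0xB0 cont=1 payload=0x30=48: acc |= 48<<0 -> acc=48 shift=7
  byte[5]=0x6B cont=0 payload=0x6B=107: acc |= 107<<7 -> acc=13744 shift=14 [end]
Varint 3: bytes[4:6] = B0 6B -> value 13744 (2 byte(s))
  byte[6]=0x9D cont=1 payload=0x1D=29: acc |= 29<<0 -> acc=29 shift=7
  byte[7]=0xD0 cont=1 payload=0x50=80: acc |= 80<<7 -> acc=10269 shift=14
  byte[8]=0xF8 cont=1 payload=0x78=120: acc |= 120<<14 -> acc=1976349 shift=21
  byte[9]=0x7B cont=0 payload=0x7B=123: acc |= 123<<21 -> acc=259926045 shift=28 [end]
Varint 4: bytes[6:10] = 9D D0 F8 7B -> value 259926045 (4 byte(s))

Answer: 2 2 2 4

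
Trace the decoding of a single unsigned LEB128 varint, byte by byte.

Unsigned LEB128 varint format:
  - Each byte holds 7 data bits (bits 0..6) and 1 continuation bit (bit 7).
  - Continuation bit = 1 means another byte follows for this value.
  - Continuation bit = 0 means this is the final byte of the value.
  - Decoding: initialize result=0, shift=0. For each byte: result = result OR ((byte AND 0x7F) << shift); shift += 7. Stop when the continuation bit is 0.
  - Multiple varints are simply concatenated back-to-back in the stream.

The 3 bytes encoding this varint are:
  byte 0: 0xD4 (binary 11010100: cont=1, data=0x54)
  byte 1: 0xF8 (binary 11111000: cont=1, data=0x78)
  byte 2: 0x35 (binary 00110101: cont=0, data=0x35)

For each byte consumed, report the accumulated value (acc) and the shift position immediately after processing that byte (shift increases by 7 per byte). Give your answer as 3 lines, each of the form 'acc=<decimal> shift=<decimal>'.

Answer: acc=84 shift=7
acc=15444 shift=14
acc=883796 shift=21

Derivation:
byte 0=0xD4: payload=0x54=84, contrib = 84<<0 = 84; acc -> 84, shift -> 7
byte 1=0xF8: payload=0x78=120, contrib = 120<<7 = 15360; acc -> 15444, shift -> 14
byte 2=0x35: payload=0x35=53, contrib = 53<<14 = 868352; acc -> 883796, shift -> 21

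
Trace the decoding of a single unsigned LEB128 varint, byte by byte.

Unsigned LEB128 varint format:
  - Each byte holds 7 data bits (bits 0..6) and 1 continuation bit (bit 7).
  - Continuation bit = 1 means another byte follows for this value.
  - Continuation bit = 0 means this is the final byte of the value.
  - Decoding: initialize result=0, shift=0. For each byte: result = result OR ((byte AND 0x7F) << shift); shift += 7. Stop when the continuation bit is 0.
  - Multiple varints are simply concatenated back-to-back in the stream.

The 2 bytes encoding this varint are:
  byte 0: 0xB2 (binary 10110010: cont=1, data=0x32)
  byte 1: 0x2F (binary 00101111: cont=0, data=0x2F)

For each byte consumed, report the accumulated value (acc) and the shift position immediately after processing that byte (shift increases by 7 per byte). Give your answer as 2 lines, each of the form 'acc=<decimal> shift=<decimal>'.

Answer: acc=50 shift=7
acc=6066 shift=14

Derivation:
byte 0=0xB2: payload=0x32=50, contrib = 50<<0 = 50; acc -> 50, shift -> 7
byte 1=0x2F: payload=0x2F=47, contrib = 47<<7 = 6016; acc -> 6066, shift -> 14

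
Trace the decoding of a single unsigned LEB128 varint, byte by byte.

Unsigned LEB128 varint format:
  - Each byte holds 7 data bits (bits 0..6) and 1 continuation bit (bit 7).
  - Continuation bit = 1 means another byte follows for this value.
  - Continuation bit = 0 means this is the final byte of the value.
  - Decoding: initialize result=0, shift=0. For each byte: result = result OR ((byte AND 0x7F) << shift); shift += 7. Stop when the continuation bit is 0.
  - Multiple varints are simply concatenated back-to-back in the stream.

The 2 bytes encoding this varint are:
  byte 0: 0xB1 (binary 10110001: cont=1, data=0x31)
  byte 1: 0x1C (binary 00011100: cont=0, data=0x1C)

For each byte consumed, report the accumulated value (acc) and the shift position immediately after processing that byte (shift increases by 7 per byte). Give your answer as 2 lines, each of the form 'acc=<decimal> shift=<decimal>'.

byte 0=0xB1: payload=0x31=49, contrib = 49<<0 = 49; acc -> 49, shift -> 7
byte 1=0x1C: payload=0x1C=28, contrib = 28<<7 = 3584; acc -> 3633, shift -> 14

Answer: acc=49 shift=7
acc=3633 shift=14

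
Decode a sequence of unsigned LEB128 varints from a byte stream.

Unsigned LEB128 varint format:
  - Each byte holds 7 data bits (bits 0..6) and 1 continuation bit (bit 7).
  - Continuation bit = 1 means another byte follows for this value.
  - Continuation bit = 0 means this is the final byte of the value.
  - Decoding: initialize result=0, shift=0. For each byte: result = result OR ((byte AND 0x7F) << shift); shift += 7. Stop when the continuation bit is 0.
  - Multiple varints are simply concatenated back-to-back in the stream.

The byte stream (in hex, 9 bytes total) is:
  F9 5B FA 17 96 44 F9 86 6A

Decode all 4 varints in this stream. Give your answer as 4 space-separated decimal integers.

  byte[0]=0xF9 cont=1 payload=0x79=121: acc |= 121<<0 -> acc=121 shift=7
  byte[1]=0x5B cont=0 payload=0x5B=91: acc |= 91<<7 -> acc=11769 shift=14 [end]
Varint 1: bytes[0:2] = F9 5B -> value 11769 (2 byte(s))
  byte[2]=0xFA cont=1 payload=0x7A=122: acc |= 122<<0 -> acc=122 shift=7
  byte[3]=0x17 cont=0 payload=0x17=23: acc |= 23<<7 -> acc=3066 shift=14 [end]
Varint 2: bytes[2:4] = FA 17 -> value 3066 (2 byte(s))
  byte[4]=0x96 cont=1 payload=0x16=22: acc |= 22<<0 -> acc=22 shift=7
  byte[5]=0x44 cont=0 payload=0x44=68: acc |= 68<<7 -> acc=8726 shift=14 [end]
Varint 3: bytes[4:6] = 96 44 -> value 8726 (2 byte(s))
  byte[6]=0xF9 cont=1 payload=0x79=121: acc |= 121<<0 -> acc=121 shift=7
  byte[7]=0x86 cont=1 payload=0x06=6: acc |= 6<<7 -> acc=889 shift=14
  byte[8]=0x6A cont=0 payload=0x6A=106: acc |= 106<<14 -> acc=1737593 shift=21 [end]
Varint 4: bytes[6:9] = F9 86 6A -> value 1737593 (3 byte(s))

Answer: 11769 3066 8726 1737593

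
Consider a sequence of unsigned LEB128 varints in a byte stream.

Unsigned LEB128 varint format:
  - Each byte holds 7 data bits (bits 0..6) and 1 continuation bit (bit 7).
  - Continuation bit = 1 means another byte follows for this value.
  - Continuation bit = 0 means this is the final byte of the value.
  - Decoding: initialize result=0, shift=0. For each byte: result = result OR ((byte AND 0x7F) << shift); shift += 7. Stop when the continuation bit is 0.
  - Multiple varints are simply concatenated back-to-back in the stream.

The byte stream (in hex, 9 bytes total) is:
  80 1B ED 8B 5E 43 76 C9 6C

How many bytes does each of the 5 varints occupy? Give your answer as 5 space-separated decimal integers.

Answer: 2 3 1 1 2

Derivation:
  byte[0]=0x80 cont=1 payload=0x00=0: acc |= 0<<0 -> acc=0 shift=7
  byte[1]=0x1B cont=0 payload=0x1B=27: acc |= 27<<7 -> acc=3456 shift=14 [end]
Varint 1: bytes[0:2] = 80 1B -> value 3456 (2 byte(s))
  byte[2]=0xED cont=1 payload=0x6D=109: acc |= 109<<0 -> acc=109 shift=7
  byte[3]=0x8B cont=1 payload=0x0B=11: acc |= 11<<7 -> acc=1517 shift=14
  byte[4]=0x5E cont=0 payload=0x5E=94: acc |= 94<<14 -> acc=1541613 shift=21 [end]
Varint 2: bytes[2:5] = ED 8B 5E -> value 1541613 (3 byte(s))
  byte[5]=0x43 cont=0 payload=0x43=67: acc |= 67<<0 -> acc=67 shift=7 [end]
Varint 3: bytes[5:6] = 43 -> value 67 (1 byte(s))
  byte[6]=0x76 cont=0 payload=0x76=118: acc |= 118<<0 -> acc=118 shift=7 [end]
Varint 4: bytes[6:7] = 76 -> value 118 (1 byte(s))
  byte[7]=0xC9 cont=1 payload=0x49=73: acc |= 73<<0 -> acc=73 shift=7
  byte[8]=0x6C cont=0 payload=0x6C=108: acc |= 108<<7 -> acc=13897 shift=14 [end]
Varint 5: bytes[7:9] = C9 6C -> value 13897 (2 byte(s))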